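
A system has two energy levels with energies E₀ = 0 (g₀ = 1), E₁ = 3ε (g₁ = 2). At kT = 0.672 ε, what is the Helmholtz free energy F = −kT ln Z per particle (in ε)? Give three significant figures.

-0.0153 ε

Eᵢ/kT = 0, 4.4643.
Z = Σ gᵢe^(−Eᵢ/kT) = 1·e^(−0) + 2·e^(−4.4643) = 1.0000 + 0.023026 = 1.0230.
F = −kT ln Z = −0.672 × ln(1.0230) = −0.672 × 0.022739 = -0.0153 ε.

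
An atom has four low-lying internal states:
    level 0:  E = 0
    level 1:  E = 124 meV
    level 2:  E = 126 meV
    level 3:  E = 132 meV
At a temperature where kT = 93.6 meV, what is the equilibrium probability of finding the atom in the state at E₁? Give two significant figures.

0.15

Eᵢ/kT = 0, 1.325, 1.346, 1.410.
Z = Σ e^(−Eᵢ/kT) = e^(−0) + e^(−1.325) + e^(−1.346) + e^(−1.410) = 1.000 + 0.2658 + 0.2603 + 0.2441 = 1.770.
P₁ = e^(−E₁/kT) / Z = 0.2658/1.770 = 0.15.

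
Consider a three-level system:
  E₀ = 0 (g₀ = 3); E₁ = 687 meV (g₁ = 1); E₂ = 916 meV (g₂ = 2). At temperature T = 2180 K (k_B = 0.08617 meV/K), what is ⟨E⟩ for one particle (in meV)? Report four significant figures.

k_BT = 0.08617 × 2180 K = 187.851 meV.
Eᵢ/kT = 0, 3.65715, 4.87621.
Z = Σ gᵢe^(−Eᵢ/kT) = 3·e^(−0) + 1·e^(−3.65715) + 2·e^(−4.87621) = 3.00000 + 0.0258060 + 0.0152517 = 3.04106.
⟨E⟩ = Σ Eᵢ gᵢe^(−Eᵢ/kT) / Z = (0·3.00000 + 687·0.0258060 + 916·0.0152517) / 3.04106 = 10.42 meV.

10.42 meV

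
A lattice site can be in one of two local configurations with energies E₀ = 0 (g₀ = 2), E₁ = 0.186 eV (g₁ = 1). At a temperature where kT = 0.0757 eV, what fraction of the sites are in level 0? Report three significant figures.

Eᵢ/kT = 0, 2.4571.
Z = Σ gᵢe^(−Eᵢ/kT) = 2·e^(−0) + 1·e^(−2.4571) = 2.0000 + 0.085683 = 2.0857.
P₀ = g₀ e^(−E₀/kT) / Z = 2.0000/2.0857 = 0.959.

0.959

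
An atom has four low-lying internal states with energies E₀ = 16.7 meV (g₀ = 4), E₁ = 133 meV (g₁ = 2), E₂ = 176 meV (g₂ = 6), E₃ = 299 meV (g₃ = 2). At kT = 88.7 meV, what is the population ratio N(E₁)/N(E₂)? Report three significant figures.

0.541

n₁/n₂ = (g₁/g₂) exp[−(E₁−E₂)/kT] = (2/6) × exp(−(-43 meV)/(88.7 meV)) = (2/6) × exp(0.48478) = 0.541.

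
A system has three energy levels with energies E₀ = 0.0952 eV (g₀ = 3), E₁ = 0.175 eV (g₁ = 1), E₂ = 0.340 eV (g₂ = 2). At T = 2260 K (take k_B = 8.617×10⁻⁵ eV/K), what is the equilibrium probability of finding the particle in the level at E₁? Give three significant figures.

k_BT = 8.617×10⁻⁵ × 2260 K = 0.19474 eV.
Eᵢ/kT = 0.48886, 0.89863, 1.7459.
Z = Σ gᵢe^(−Eᵢ/kT) = 3·e^(−0.48886) + 1·e^(−0.89863) + 2·e^(−1.7459) = 1.8400 + 0.40713 + 0.34898 = 2.5961.
P₁ = g₁ e^(−E₁/kT) / Z = 0.40713/2.5961 = 0.157.

0.157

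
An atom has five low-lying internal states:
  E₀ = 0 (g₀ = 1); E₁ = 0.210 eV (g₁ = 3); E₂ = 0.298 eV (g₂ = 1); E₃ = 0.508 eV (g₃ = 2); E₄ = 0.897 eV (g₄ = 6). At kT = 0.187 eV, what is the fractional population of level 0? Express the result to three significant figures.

Eᵢ/kT = 0, 1.1230, 1.5936, 2.7166, 4.7968.
Z = Σ gᵢe^(−Eᵢ/kT) = 1·e^(−0) + 3·e^(−1.1230) + 1·e^(−1.5936) + 2·e^(−2.7166) + 6·e^(−4.7968) = 1.0000 + 0.97591 + 0.20319 + 0.13220 + 0.049537 = 2.3608.
P₀ = g₀ e^(−E₀/kT) / Z = 1.0000/2.3608 = 0.424.

0.424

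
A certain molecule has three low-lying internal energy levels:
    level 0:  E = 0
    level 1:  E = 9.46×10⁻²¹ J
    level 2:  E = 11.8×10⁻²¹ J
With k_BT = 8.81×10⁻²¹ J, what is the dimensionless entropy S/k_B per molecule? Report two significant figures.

Eᵢ/kT = 0, 1.074, 1.339.
Z = Σ e^(−Eᵢ/kT) = e^(−0) + e^(−1.074) + e^(−1.339) = 1.000 + 0.3416 + 0.2621 = 1.604.
⟨E⟩ = Σ EᵢPᵢ = 3.943 ×10⁻²¹ J.
S/k_B = ln Z + ⟨E⟩/kT = ln(1.604) + 3.943/8.81 = 0.4725 + 0.4476 = 0.92.

0.92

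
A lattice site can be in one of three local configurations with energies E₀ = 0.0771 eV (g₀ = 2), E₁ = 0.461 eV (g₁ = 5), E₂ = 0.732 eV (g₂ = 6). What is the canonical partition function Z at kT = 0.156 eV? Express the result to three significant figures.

Z = 1.54

Eᵢ/kT = 0.49423, 2.9551, 4.6923.
Z = Σ gᵢe^(−Eᵢ/kT) = 2·e^(−0.49423) + 5·e^(−2.9551) + 6·e^(−4.6923) = 1.2201 + 0.26037 + 0.054993 = 1.5355.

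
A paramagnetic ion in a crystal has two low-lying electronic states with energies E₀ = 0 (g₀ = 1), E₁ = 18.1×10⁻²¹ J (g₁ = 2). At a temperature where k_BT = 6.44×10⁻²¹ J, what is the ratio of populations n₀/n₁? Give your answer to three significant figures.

8.31

n₀/n₁ = (g₀/g₁) exp[−(E₀−E₁)/kT] = (1/2) × exp(−(-18.1 ×10⁻²¹ J)/(6.44 ×10⁻²¹ J)) = (1/2) × exp(2.8106) = 8.31.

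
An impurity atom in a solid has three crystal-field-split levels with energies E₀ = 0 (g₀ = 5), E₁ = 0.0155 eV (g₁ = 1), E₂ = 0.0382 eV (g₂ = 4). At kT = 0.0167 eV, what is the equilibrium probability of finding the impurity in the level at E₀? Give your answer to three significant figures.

0.862

Eᵢ/kT = 0, 0.92814, 2.2874.
Z = Σ gᵢe^(−Eᵢ/kT) = 5·e^(−0) + 1·e^(−0.92814) + 4·e^(−2.2874) = 5.0000 + 0.39529 + 0.40612 = 5.8014.
P₀ = g₀ e^(−E₀/kT) / Z = 5.0000/5.8014 = 0.862.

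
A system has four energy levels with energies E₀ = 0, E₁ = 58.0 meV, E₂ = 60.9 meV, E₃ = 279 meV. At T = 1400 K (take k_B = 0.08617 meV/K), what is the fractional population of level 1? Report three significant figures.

0.266

k_BT = 0.08617 × 1400 K = 120.64 meV.
Eᵢ/kT = 0, 0.48077, 0.50481, 2.3127.
Z = Σ e^(−Eᵢ/kT) = e^(−0) + e^(−0.48077) + e^(−0.50481) + e^(−2.3127) = 1.0000 + 0.61831 + 0.60362 + 0.098994 = 2.3209.
P₁ = e^(−E₁/kT) / Z = 0.61831/2.3209 = 0.266.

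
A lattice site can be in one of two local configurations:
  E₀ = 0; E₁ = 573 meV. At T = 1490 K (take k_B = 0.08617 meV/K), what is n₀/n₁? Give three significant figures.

k_BT = 0.08617 × 1490 K = 128.39 meV.
n₀/n₁ = exp[−(E₀−E₁)/kT] = exp(−(-573 meV)/(128.39 meV)) = exp(4.4630) = 86.7.

86.7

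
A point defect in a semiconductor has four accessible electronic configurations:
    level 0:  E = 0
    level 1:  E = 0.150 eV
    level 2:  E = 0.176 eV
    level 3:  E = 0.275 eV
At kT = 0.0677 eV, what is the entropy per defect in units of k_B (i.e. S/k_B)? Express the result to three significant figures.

Eᵢ/kT = 0, 2.2157, 2.5997, 4.0620.
Z = Σ e^(−Eᵢ/kT) = e^(−0) + e^(−2.2157) + e^(−2.5997) + e^(−4.0620) = 1.0000 + 0.10908 + 0.074296 + 0.017215 = 1.2006.
⟨E⟩ = Σ EᵢPᵢ = 0.028463 eV.
S/k_B = ln Z + ⟨E⟩/kT = ln(1.2006) + 0.028463/0.0677 = 0.18282 + 0.42043 = 0.603.

0.603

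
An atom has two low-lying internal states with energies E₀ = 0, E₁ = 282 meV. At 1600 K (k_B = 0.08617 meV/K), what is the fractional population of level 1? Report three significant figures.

k_BT = 0.08617 × 1600 K = 137.87 meV.
Eᵢ/kT = 0, 2.0454.
Z = Σ e^(−Eᵢ/kT) = e^(−0) + e^(−2.0454) = 1.0000 + 0.12933 = 1.1293.
P₁ = e^(−E₁/kT) / Z = 0.12933/1.1293 = 0.115.

0.115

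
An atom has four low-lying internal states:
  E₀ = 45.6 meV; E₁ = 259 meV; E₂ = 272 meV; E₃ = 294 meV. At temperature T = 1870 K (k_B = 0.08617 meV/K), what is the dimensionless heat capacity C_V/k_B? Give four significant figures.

0.4916

k_BT = 0.08617 × 1870 K = 161.138 meV.
Eᵢ/kT = 0.282987, 1.60732, 1.68799, 1.82452.
Z = Σ e^(−Eᵢ/kT) = e^(−0.282987) + e^(−1.60732) + e^(−1.68799) + e^(−1.82452) = 0.753530 + 0.200424 + 0.184891 + 0.161295 = 1.30014.
⟨E⟩ = 141.509 meV, ⟨E²⟩ = 32790.4 meV².
C_V/k_B = (⟨E²⟩ − ⟨E⟩²)/(kT)² = (32790.4 − 20024.8)/25965.5 = 0.4916.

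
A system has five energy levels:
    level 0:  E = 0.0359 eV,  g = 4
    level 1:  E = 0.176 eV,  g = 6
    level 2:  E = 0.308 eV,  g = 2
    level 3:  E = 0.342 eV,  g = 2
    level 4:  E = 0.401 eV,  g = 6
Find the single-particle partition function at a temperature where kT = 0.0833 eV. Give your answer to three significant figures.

Eᵢ/kT = 0.43097, 2.1128, 3.6975, 4.1056, 4.8139.
Z = Σ gᵢe^(−Eᵢ/kT) = 4·e^(−0.43097) + 6·e^(−2.1128) + 2·e^(−3.6975) + 2·e^(−4.1056) + 6·e^(−4.8139) = 2.5995 + 0.72539 + 0.049571 + 0.032960 + 0.048697 = 3.4561.

Z = 3.46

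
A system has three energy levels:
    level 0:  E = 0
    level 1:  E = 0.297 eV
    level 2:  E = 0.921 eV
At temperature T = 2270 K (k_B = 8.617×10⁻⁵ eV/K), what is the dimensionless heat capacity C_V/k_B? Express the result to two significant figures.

0.48

k_BT = 8.617×10⁻⁵ × 2270 K = 0.1956 eV.
Eᵢ/kT = 0, 1.518, 4.709.
Z = Σ e^(−Eᵢ/kT) = e^(−0) + e^(−1.518) + e^(−4.709) = 1.000 + 0.2191 + 0.009014 = 1.228.
⟨E⟩ = 0.05975 eV, ⟨E²⟩ = 0.02196 eV².
C_V/k_B = (⟨E²⟩ − ⟨E⟩²)/(kT)² = (0.02196 − 0.003570)/0.03826 = 0.48.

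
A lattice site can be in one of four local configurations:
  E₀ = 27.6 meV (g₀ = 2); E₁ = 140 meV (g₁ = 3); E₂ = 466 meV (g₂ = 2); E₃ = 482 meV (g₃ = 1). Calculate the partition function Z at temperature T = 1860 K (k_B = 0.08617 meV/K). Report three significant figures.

Z = 3.09

k_BT = 0.08617 × 1860 K = 160.28 meV.
Eᵢ/kT = 0.17220, 0.87347, 2.9074, 3.0072.
Z = Σ gᵢe^(−Eᵢ/kT) = 2·e^(−0.17220) + 3·e^(−0.87347) + 2·e^(−2.9074) + 1·e^(−3.0072) = 1.6836 + 1.2525 + 0.10924 + 0.049430 = 3.0948.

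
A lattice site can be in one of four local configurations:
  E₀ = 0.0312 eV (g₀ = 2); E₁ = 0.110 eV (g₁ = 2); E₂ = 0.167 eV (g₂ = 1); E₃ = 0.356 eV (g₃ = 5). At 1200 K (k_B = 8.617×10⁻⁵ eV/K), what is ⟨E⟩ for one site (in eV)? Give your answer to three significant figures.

k_BT = 8.617×10⁻⁵ × 1200 K = 0.10340 eV.
Eᵢ/kT = 0.30174, 1.0638, 1.6151, 3.4429.
Z = Σ gᵢe^(−Eᵢ/kT) = 2·e^(−0.30174) + 2·e^(−1.0638) + 1·e^(−1.6151) + 5·e^(−3.4429) = 1.4791 + 0.69028 + 0.19887 + 0.15986 = 2.5281.
⟨E⟩ = Σ Eᵢ gᵢe^(−Eᵢ/kT) / Z = (0.0312·1.4791 + 0.110·0.69028 + 0.167·0.19887 + 0.356·0.15986) / 2.5281 = 0.0839 eV.

0.0839 eV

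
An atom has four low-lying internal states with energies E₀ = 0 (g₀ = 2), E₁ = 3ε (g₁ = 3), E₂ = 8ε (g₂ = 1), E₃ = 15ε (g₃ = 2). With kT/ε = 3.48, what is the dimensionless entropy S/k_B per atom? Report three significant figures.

Eᵢ/kT = 0, 0.86207, 2.2989, 4.3103.
Z = Σ gᵢe^(−Eᵢ/kT) = 2·e^(−0) + 3·e^(−0.86207) + 1·e^(−2.2989) + 2·e^(−4.3103) = 2.0000 + 1.2669 + 0.10037 + 0.026859 = 3.3941.
⟨E⟩ = Σ EᵢPᵢ = 1.4751 ε.
S/k_B = ln Z + ⟨E⟩/kT = ln(3.3941) + 1.4751/3.48 = 1.2220 + 0.42388 = 1.65.

1.65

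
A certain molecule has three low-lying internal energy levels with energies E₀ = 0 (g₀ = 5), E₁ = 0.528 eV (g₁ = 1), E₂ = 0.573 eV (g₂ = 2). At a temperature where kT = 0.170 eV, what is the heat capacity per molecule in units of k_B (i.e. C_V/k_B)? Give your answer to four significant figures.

0.2319

Eᵢ/kT = 0, 3.10588, 3.37059.
Z = Σ gᵢe^(−Eᵢ/kT) = 5·e^(−0) + 1·e^(−3.10588) + 2·e^(−3.37059) = 5.00000 + 0.0447851 + 0.0687387 = 5.11352.
⟨E⟩ = 0.0123269 eV, ⟨E²⟩ = 0.00685521 eV².
C_V/k_B = (⟨E²⟩ − ⟨E⟩²)/(kT)² = (0.00685521 − 0.000151952)/0.0289000 = 0.2319.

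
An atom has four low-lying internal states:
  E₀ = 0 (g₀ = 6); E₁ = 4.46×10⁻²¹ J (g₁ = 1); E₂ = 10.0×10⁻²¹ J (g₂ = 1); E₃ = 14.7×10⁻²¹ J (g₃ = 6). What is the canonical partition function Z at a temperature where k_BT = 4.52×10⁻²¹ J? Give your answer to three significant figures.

Eᵢ/kT = 0, 0.98673, 2.2124, 3.2522.
Z = Σ gᵢe^(−Eᵢ/kT) = 6·e^(−0) + 1·e^(−0.98673) + 1·e^(−2.2124) + 6·e^(−3.2522) = 6.0000 + 0.37279 + 0.10944 + 0.23213 = 6.7144.

Z = 6.71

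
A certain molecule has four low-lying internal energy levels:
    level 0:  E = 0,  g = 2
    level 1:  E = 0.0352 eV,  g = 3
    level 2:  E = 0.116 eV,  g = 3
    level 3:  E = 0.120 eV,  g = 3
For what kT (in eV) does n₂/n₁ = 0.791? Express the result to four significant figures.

0.3446 eV

n₂/n₁ = (g₂/g₁) exp[−(E₂−E₁)/kT] = 0.791.
⇒ (E₂−E₁)/kT = ln((3/3)/0.791) = ln(1.26422) = 0.234455.
kT = 0.0808 eV / 0.234455 = 0.3446 eV.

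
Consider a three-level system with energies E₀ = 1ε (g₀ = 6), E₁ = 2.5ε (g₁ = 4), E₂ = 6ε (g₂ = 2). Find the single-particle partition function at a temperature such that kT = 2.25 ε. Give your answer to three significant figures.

Z = 5.30

Eᵢ/kT = 0.44444, 1.1111, 2.6667.
Z = Σ gᵢe^(−Eᵢ/kT) = 6·e^(−0.44444) + 4·e^(−1.1111) + 2·e^(−2.6667) = 3.8471 + 1.3168 + 0.13896 = 5.3029.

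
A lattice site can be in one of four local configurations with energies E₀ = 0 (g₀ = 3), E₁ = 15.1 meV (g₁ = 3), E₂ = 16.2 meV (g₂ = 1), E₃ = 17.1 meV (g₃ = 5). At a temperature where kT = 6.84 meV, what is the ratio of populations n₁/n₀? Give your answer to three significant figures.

n₁/n₀ = (g₁/g₀) exp[−(E₁−E₀)/kT] = (3/3) × exp(−(15.1 meV)/(6.84 meV)) = (3/3) × exp(-2.2076) = 0.110.

0.110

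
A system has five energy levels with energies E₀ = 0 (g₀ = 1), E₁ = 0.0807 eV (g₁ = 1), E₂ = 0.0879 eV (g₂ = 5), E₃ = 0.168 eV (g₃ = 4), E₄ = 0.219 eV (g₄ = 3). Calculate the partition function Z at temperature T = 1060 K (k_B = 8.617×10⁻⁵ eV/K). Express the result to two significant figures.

k_BT = 8.617×10⁻⁵ × 1060 K = 0.09134 eV.
Eᵢ/kT = 0, 0.8835, 0.9623, 1.839, 2.398.
Z = Σ gᵢe^(−Eᵢ/kT) = 1·e^(−0) + 1·e^(−0.8835) + 5·e^(−0.9623) + 4·e^(−1.839) + 3·e^(−2.398) = 1.000 + 0.4133 + 1.910 + 0.6359 + 0.2727 = 4.232.

Z = 4.2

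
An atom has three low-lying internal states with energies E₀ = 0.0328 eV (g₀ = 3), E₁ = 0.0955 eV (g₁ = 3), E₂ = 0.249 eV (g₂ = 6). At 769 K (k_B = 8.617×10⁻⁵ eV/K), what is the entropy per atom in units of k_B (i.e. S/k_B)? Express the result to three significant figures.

1.90

k_BT = 8.617×10⁻⁵ × 769 K = 0.066265 eV.
Eᵢ/kT = 0.49498, 1.4412, 3.7576.
Z = Σ gᵢe^(−Eᵢ/kT) = 3·e^(−0.49498) + 3·e^(−1.4412) + 6·e^(−3.7576) = 1.8287 + 0.70993 + 0.14004 = 2.6787.
⟨E⟩ = Σ EᵢPᵢ = 0.060720 eV.
S/k_B = ln Z + ⟨E⟩/kT = ln(2.6787) + 0.060720/0.066265 = 0.98533 + 0.91632 = 1.90.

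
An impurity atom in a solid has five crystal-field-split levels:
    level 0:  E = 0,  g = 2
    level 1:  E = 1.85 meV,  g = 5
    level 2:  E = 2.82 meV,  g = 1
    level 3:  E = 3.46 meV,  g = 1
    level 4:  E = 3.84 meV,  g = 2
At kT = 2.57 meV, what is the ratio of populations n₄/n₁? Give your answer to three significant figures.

0.184

n₄/n₁ = (g₄/g₁) exp[−(E₄−E₁)/kT] = (2/5) × exp(−(1.99 meV)/(2.57 meV)) = (2/5) × exp(-0.77432) = 0.184.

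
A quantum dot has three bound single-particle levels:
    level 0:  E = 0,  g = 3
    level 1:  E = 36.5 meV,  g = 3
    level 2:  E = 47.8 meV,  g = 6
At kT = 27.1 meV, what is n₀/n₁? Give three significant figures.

n₀/n₁ = (g₀/g₁) exp[−(E₀−E₁)/kT] = (3/3) × exp(−(-36.5 meV)/(27.1 meV)) = (3/3) × exp(1.3469) = 3.85.

3.85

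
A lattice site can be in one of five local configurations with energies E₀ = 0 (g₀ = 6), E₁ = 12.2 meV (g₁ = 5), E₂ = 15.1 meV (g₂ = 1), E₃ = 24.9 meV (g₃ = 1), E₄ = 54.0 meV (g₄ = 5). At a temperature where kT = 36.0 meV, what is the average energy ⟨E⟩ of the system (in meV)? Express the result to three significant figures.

Eᵢ/kT = 0, 0.33889, 0.41944, 0.69167, 1.5000.
Z = Σ gᵢe^(−Eᵢ/kT) = 6·e^(−0) + 5·e^(−0.33889) + 1·e^(−0.41944) + 1·e^(−0.69167) + 5·e^(−1.5000) = 6.0000 + 3.5628 + 0.65741 + 0.50074 + 1.1157 = 11.837.
⟨E⟩ = Σ Eᵢ gᵢe^(−Eᵢ/kT) / Z = (0·6.0000 + 12.2·3.5628 + 15.1·0.65741 + 24.9·0.50074 + 54.0·1.1157) / 11.837 = 10.7 meV.

10.7 meV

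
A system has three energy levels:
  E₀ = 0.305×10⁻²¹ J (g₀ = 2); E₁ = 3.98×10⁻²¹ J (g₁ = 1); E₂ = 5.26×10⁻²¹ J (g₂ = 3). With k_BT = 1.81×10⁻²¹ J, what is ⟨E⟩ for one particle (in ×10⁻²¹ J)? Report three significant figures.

Eᵢ/kT = 0.16851, 2.1989, 2.9061.
Z = Σ gᵢe^(−Eᵢ/kT) = 2·e^(−0.16851) + 1·e^(−2.1989) + 3·e^(−2.9061) = 1.6898 + 0.11093 + 0.16407 = 1.9648.
⟨E⟩ = Σ Eᵢ gᵢe^(−Eᵢ/kT) / Z = (0.305·1.6898 + 3.98·0.11093 + 5.26·0.16407) / 1.9648 = 0.926 ×10⁻²¹ J.

0.926 ×10⁻²¹ J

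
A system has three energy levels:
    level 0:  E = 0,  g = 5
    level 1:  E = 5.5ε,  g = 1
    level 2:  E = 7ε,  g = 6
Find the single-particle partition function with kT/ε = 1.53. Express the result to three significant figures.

Eᵢ/kT = 0, 3.5948, 4.5752.
Z = Σ gᵢe^(−Eᵢ/kT) = 5·e^(−0) + 1·e^(−3.5948) + 6·e^(−4.5752) = 5.0000 + 0.027466 + 0.061825 = 5.0893.

Z = 5.09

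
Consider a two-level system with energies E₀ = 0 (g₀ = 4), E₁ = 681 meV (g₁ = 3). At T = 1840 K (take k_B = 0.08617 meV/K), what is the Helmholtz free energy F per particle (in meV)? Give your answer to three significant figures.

k_BT = 0.08617 × 1840 K = 158.55 meV.
Eᵢ/kT = 0, 4.2952.
Z = Σ gᵢe^(−Eᵢ/kT) = 4·e^(−0) + 3·e^(−4.2952) = 4.0000 + 0.040902 = 4.0409.
F = −kT ln Z = −158.55 × ln(4.0409) = −158.55 × 1.3965 = -221 meV.

-221 meV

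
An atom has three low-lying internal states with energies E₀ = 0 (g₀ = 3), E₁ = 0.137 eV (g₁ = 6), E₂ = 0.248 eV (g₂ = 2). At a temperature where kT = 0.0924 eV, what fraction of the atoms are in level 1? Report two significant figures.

0.30

Eᵢ/kT = 0, 1.483, 2.684.
Z = Σ gᵢe^(−Eᵢ/kT) = 3·e^(−0) + 6·e^(−1.483) + 2·e^(−2.684) = 3.000 + 1.362 + 0.1366 = 4.499.
P₁ = g₁ e^(−E₁/kT) / Z = 1.362/4.499 = 0.30.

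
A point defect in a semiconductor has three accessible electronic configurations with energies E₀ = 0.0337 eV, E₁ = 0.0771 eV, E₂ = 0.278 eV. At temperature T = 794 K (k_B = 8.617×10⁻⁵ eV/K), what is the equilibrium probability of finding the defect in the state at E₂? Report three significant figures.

0.0181

k_BT = 8.617×10⁻⁵ × 794 K = 0.068419 eV.
Eᵢ/kT = 0.49255, 1.1269, 4.0632.
Z = Σ e^(−Eᵢ/kT) = e^(−0.49255) + e^(−1.1269) + e^(−4.0632) = 0.61107 + 0.32404 + 0.017194 = 0.95230.
P₂ = e^(−E₂/kT) / Z = 0.017194/0.95230 = 0.0181.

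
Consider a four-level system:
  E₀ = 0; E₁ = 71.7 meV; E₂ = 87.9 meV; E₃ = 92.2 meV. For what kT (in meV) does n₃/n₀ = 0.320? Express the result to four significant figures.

n₃/n₀ = exp[−(E₃−E₀)/kT] = 0.320.
⇒ (E₃−E₀)/kT = ln(1/0.320) = ln(3.12500) = 1.13943.
kT = 92.2 meV / 1.13943 = 80.92 meV.

80.92 meV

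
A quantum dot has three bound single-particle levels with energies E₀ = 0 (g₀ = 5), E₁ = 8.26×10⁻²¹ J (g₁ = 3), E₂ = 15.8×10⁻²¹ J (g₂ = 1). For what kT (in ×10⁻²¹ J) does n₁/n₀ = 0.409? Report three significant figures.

n₁/n₀ = (g₁/g₀) exp[−(E₁−E₀)/kT] = 0.409.
⇒ (E₁−E₀)/kT = ln((3/5)/0.409) = ln(1.4670) = 0.38322.
kT = 8.26 ×10⁻²¹ J / 0.38322 = 21.6 ×10⁻²¹ J.

21.6 ×10⁻²¹ J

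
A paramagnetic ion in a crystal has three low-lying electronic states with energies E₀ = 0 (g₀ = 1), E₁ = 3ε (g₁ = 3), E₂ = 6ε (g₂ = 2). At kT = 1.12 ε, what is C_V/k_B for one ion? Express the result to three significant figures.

1.19

Eᵢ/kT = 0, 2.6786, 5.3571.
Z = Σ gᵢe^(−Eᵢ/kT) = 1·e^(−0) + 3·e^(−2.6786) + 2·e^(−5.3571) = 1.0000 + 0.20598 + 0.0094291 = 1.2154.
⟨E⟩ = 0.55497 ε, ⟨E²⟩ = 1.8046 ε².
C_V/k_B = (⟨E²⟩ − ⟨E⟩²)/(kT)² = (1.8046 − 0.30799)/1.2544 = 1.19.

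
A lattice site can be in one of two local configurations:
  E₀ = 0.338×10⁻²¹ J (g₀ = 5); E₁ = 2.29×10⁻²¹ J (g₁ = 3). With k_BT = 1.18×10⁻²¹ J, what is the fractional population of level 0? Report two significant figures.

Eᵢ/kT = 0.2864, 1.941.
Z = Σ gᵢe^(−Eᵢ/kT) = 5·e^(−0.2864) + 3·e^(−1.941) = 3.755 + 0.4307 = 4.186.
P₀ = g₀ e^(−E₀/kT) / Z = 3.755/4.186 = 0.90.

0.90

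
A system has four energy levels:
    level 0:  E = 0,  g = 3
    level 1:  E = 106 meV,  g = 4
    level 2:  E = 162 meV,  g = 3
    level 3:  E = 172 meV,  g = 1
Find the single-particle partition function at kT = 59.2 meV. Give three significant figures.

Z = 3.92

Eᵢ/kT = 0, 1.7905, 2.7365, 2.9054.
Z = Σ gᵢe^(−Eᵢ/kT) = 3·e^(−0) + 4·e^(−1.7905) + 3·e^(−2.7365) + 1·e^(−2.9054) = 3.0000 + 0.66751 + 0.19439 + 0.054727 = 3.9166.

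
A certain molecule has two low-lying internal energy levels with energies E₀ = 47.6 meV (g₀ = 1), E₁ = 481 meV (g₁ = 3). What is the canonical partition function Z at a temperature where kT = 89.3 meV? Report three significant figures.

Z = 0.601

Eᵢ/kT = 0.53303, 5.3863.
Z = Σ gᵢe^(−Eᵢ/kT) = 1·e^(−0.53303) + 3·e^(−5.3863) = 0.58682 + 0.013737 = 0.60056.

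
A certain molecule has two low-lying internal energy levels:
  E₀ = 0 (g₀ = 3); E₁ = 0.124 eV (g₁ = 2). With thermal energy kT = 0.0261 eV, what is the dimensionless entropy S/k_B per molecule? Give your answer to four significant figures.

Eᵢ/kT = 0, 4.75096.
Z = Σ gᵢe^(−Eᵢ/kT) = 3·e^(−0) + 2·e^(−4.75096) = 3.00000 + 0.0172868 = 3.01729.
⟨E⟩ = Σ EᵢPᵢ = 0.000710427 eV.
S/k_B = ln Z + ⟨E⟩/kT = ln(3.01729) + 0.000710427/0.0261 = 1.10436 + 0.0272194 = 1.132.

1.132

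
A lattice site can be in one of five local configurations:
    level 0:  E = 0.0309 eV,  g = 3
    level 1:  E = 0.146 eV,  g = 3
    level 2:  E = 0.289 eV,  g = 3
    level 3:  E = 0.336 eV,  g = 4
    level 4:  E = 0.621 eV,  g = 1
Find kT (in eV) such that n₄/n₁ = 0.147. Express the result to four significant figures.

0.5802 eV

n₄/n₁ = (g₄/g₁) exp[−(E₄−E₁)/kT] = 0.147.
⇒ (E₄−E₁)/kT = ln((1/3)/0.147) = ln(2.26757) = 0.818709.
kT = 0.475 eV / 0.818709 = 0.5802 eV.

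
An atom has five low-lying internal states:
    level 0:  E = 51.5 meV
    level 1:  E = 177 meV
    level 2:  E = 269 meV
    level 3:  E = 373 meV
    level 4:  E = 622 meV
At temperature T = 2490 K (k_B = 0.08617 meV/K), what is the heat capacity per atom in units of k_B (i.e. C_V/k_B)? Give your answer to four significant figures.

0.4037

k_BT = 0.08617 × 2490 K = 214.563 meV.
Eᵢ/kT = 0.240023, 0.824933, 1.25371, 1.73842, 2.89892.
Z = Σ e^(−Eᵢ/kT) = e^(−0.240023) + e^(−0.824933) + e^(−1.25371) + e^(−1.73842) + e^(−2.89892) = 0.786610 + 0.438264 + 0.285444 + 0.175798 + 0.0550827 = 1.74120.
⟨E⟩ = 169.252 meV, ⟨E²⟩ = 47232.3 meV².
C_V/k_B = (⟨E²⟩ − ⟨E⟩²)/(kT)² = (47232.3 − 28646.2)/46037.3 = 0.4037.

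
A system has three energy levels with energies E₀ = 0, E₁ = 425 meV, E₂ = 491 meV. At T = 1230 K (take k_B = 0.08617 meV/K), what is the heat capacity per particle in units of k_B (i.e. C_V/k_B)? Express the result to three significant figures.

0.474

k_BT = 0.08617 × 1230 K = 105.99 meV.
Eᵢ/kT = 0, 4.0098, 4.6325.
Z = Σ e^(−Eᵢ/kT) = e^(−0) + e^(−4.0098) + e^(−4.6325) = 1.0000 + 0.018137 + 0.0097304 = 1.0279.
⟨E⟩ = 12.147 meV, ⟨E²⟩ = 5469.2 meV².
C_V/k_B = (⟨E²⟩ − ⟨E⟩²)/(kT)² = (5469.2 − 147.55)/11234 = 0.474.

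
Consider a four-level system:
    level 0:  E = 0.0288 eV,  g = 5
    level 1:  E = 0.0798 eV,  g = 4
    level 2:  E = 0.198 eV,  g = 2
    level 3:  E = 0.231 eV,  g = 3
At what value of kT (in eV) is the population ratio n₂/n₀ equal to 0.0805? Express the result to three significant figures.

n₂/n₀ = (g₂/g₀) exp[−(E₂−E₀)/kT] = 0.0805.
⇒ (E₂−E₀)/kT = ln((2/5)/0.0805) = ln(4.9689) = 1.6032.
kT = 0.1692 eV / 1.6032 = 0.106 eV.

0.106 eV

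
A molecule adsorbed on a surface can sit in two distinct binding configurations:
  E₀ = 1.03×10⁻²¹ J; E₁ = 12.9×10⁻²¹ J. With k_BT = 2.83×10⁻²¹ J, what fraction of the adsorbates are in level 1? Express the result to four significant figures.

0.01486

Eᵢ/kT = 0.363958, 4.55830.
Z = Σ e^(−Eᵢ/kT) = e^(−0.363958) + e^(−4.55830) = 0.694920 + 0.0104799 = 0.705400.
P₁ = e^(−E₁/kT) / Z = 0.0104799/0.705400 = 0.01486.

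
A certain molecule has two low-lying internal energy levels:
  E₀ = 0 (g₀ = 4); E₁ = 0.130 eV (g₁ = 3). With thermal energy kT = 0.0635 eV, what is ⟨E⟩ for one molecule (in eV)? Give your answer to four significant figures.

Eᵢ/kT = 0, 2.04724.
Z = Σ gᵢe^(−Eᵢ/kT) = 4·e^(−0) + 3·e^(−2.04724) = 4.00000 + 0.387272 = 4.38727.
⟨E⟩ = Σ Eᵢ gᵢe^(−Eᵢ/kT) / Z = (0·4.00000 + 0.130·0.387272) / 4.38727 = 0.01148 eV.

0.01148 eV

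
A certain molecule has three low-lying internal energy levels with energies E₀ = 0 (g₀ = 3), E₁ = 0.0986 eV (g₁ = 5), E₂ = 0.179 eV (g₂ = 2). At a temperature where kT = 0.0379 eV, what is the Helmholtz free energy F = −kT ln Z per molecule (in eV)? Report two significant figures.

Eᵢ/kT = 0, 2.602, 4.723.
Z = Σ gᵢe^(−Eᵢ/kT) = 3·e^(−0) + 5·e^(−2.602) + 2·e^(−4.723) = 3.000 + 0.3706 + 0.01778 = 3.388.
F = −kT ln Z = −0.0379 × ln(3.388) = −0.0379 × 1.220 = -0.046 eV.

-0.046 eV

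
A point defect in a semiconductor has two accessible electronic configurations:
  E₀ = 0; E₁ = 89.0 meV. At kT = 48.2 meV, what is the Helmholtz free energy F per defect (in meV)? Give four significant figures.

Eᵢ/kT = 0, 1.84647.
Z = Σ e^(−Eᵢ/kT) = e^(−0) + e^(−1.84647) = 1.00000 + 0.157793 = 1.15779.
F = −kT ln Z = −48.2 × ln(1.15779) = −48.2 × 0.146513 = -7.062 meV.

-7.062 meV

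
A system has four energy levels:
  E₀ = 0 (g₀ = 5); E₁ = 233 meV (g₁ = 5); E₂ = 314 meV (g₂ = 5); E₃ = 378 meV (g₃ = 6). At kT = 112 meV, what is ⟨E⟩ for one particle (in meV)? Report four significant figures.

51.89 meV

Eᵢ/kT = 0, 2.08036, 2.80357, 3.37500.
Z = Σ gᵢe^(−Eᵢ/kT) = 5·e^(−0) + 5·e^(−2.08036) + 5·e^(−2.80357) + 6·e^(−3.37500) = 5.00000 + 0.624426 + 0.302967 + 0.205309 = 6.13270.
⟨E⟩ = Σ Eᵢ gᵢe^(−Eᵢ/kT) / Z = (0·5.00000 + 233·0.624426 + 314·0.302967 + 378·0.205309) / 6.13270 = 51.89 meV.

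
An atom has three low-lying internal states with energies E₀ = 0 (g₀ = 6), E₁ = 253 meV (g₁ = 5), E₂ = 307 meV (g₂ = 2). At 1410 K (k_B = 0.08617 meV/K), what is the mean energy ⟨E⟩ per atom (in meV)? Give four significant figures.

k_BT = 0.08617 × 1410 K = 121.500 meV.
Eᵢ/kT = 0, 2.08230, 2.52675.
Z = Σ gᵢe^(−Eᵢ/kT) = 6·e^(−0) + 5·e^(−2.08230) + 2·e^(−2.52675) = 6.00000 + 0.623216 + 0.159837 = 6.78305.
⟨E⟩ = Σ Eᵢ gᵢe^(−Eᵢ/kT) / Z = (0·6.00000 + 253·0.623216 + 307·0.159837) / 6.78305 = 30.48 meV.

30.48 meV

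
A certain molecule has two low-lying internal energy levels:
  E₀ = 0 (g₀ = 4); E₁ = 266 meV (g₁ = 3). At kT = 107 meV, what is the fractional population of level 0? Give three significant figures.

0.941

Eᵢ/kT = 0, 2.4860.
Z = Σ gᵢe^(−Eᵢ/kT) = 4·e^(−0) + 3·e^(−2.4860) = 4.0000 + 0.24973 = 4.2497.
P₀ = g₀ e^(−E₀/kT) / Z = 4.0000/4.2497 = 0.941.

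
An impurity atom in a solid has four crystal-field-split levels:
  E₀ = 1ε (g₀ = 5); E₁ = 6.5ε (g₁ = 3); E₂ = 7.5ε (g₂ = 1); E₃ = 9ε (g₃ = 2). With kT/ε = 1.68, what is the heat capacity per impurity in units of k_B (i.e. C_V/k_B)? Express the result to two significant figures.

0.36

Eᵢ/kT = 0.5952, 3.869, 4.464, 5.357.
Z = Σ gᵢe^(−Eᵢ/kT) = 5·e^(−0.5952) + 3·e^(−3.869) + 1·e^(−4.464) + 2·e^(−5.357) = 2.757 + 0.06264 + 0.01152 + 0.009430 = 2.841.
⟨E⟩ = 1.174 ε, ⟨E²⟩ = 2.399 ε².
C_V/k_B = (⟨E²⟩ − ⟨E⟩²)/(kT)² = (2.399 − 1.378)/2.822 = 0.36.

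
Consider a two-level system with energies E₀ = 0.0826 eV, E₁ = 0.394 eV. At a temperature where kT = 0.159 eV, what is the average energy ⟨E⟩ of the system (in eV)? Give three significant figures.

Eᵢ/kT = 0.51950, 2.4780.
Z = Σ e^(−Eᵢ/kT) = e^(−0.51950) + e^(−2.4780) = 0.59482 + 0.083911 = 0.67873.
⟨E⟩ = Σ Eᵢ e^(−Eᵢ/kT) / Z = (0.0826·0.59482 + 0.394·0.083911) / 0.67873 = 0.121 eV.

0.121 eV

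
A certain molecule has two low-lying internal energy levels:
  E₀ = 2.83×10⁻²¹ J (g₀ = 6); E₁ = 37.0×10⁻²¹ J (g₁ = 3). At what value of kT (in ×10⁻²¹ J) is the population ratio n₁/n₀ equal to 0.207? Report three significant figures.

n₁/n₀ = (g₁/g₀) exp[−(E₁−E₀)/kT] = 0.207.
⇒ (E₁−E₀)/kT = ln((3/6)/0.207) = ln(2.4155) = 0.88191.
kT = 34.17 ×10⁻²¹ J / 0.88191 = 38.7 ×10⁻²¹ J.

38.7 ×10⁻²¹ J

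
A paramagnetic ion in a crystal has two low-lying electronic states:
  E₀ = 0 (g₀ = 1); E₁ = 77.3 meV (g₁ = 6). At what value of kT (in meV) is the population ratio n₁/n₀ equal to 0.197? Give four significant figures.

n₁/n₀ = (g₁/g₀) exp[−(E₁−E₀)/kT] = 0.197.
⇒ (E₁−E₀)/kT = ln((6/1)/0.197) = ln(30.4569) = 3.41631.
kT = 77.3 meV / 3.41631 = 22.63 meV.

22.63 meV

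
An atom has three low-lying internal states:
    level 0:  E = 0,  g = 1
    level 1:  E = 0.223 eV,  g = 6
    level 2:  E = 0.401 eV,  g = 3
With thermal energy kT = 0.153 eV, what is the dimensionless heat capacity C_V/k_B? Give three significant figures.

Eᵢ/kT = 0, 1.4575, 2.6209.
Z = Σ gᵢe^(−Eᵢ/kT) = 1·e^(−0) + 6·e^(−1.4575) + 3·e^(−2.6209) = 1.0000 + 1.3969 + 0.21821 = 2.6151.
⟨E⟩ = 0.15258 eV, ⟨E²⟩ = 0.039981 eV².
C_V/k_B = (⟨E²⟩ − ⟨E⟩²)/(kT)² = (0.039981 − 0.023281)/0.023409 = 0.713.

0.713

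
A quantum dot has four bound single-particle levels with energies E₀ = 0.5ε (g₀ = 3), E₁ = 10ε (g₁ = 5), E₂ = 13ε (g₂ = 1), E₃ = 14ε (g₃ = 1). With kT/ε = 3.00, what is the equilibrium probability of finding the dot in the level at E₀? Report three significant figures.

Eᵢ/kT = 0.16667, 3.3333, 4.3333, 4.6667.
Z = Σ gᵢe^(−Eᵢ/kT) = 3·e^(−0.16667) + 5·e^(−3.3333) + 1·e^(−4.3333) + 1·e^(−4.6667) = 2.5394 + 0.17838 + 0.013124 + 0.0094032 = 2.7403.
P₀ = g₀ e^(−E₀/kT) / Z = 2.5394/2.7403 = 0.927.

0.927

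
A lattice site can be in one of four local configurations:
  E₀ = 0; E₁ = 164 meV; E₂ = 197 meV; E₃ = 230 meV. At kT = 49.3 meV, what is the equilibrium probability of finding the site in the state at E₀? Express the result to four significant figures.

0.9401

Eᵢ/kT = 0, 3.32657, 3.99594, 4.66531.
Z = Σ e^(−Eᵢ/kT) = e^(−0) + e^(−3.32657) + e^(−3.99594) + e^(−4.66531) = 1.00000 + 0.0359161 + 0.0183902 + 0.00941633 = 1.06372.
P₀ = e^(−E₀/kT) / Z = 1.00000/1.06372 = 0.9401.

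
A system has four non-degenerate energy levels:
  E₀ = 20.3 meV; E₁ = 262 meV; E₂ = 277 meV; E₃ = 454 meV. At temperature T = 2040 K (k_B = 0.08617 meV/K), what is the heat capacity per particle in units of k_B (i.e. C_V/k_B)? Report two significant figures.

k_BT = 0.08617 × 2040 K = 175.8 meV.
Eᵢ/kT = 0.1155, 1.490, 1.576, 2.582.
Z = Σ e^(−Eᵢ/kT) = e^(−0.1155) + e^(−1.490) + e^(−1.576) + e^(−2.582) = 0.8909 + 0.2254 + 0.2068 + 0.07562 = 1.399.
⟨E⟩ = 120.6 meV, ⟨E²⟩ = 33810 meV².
C_V/k_B = (⟨E²⟩ − ⟨E⟩²)/(kT)² = (33810 − 14540)/30910 = 0.62.

0.62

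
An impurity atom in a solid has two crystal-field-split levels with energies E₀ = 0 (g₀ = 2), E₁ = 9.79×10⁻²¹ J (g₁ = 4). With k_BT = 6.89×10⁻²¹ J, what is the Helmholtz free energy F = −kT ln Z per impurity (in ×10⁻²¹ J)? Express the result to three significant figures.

Eᵢ/kT = 0, 1.4209.
Z = Σ gᵢe^(−Eᵢ/kT) = 2·e^(−0) + 4·e^(−1.4209) = 2.0000 + 0.96599 = 2.9660.
F = −kT ln Z = −6.89 × ln(2.9660) = −6.89 × 1.0872 = -7.49 ×10⁻²¹ J.

-7.49 ×10⁻²¹ J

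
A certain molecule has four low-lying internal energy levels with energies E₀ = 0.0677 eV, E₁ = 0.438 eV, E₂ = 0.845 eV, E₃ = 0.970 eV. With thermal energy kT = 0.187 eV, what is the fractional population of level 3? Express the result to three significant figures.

Eᵢ/kT = 0.36203, 2.3422, 4.5187, 5.1872.
Z = Σ e^(−Eᵢ/kT) = e^(−0.36203) + e^(−2.3422) + e^(−4.5187) + e^(−5.1872) = 0.69626 + 0.096116 + 0.010903 + 0.0055876 = 0.80887.
P₃ = e^(−E₃/kT) / Z = 0.0055876/0.80887 = 0.00691.

0.00691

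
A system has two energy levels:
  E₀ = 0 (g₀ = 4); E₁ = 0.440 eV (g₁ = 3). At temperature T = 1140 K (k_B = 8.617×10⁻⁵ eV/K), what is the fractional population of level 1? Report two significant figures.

k_BT = 8.617×10⁻⁵ × 1140 K = 0.09823 eV.
Eᵢ/kT = 0, 4.479.
Z = Σ gᵢe^(−Eᵢ/kT) = 4·e^(−0) + 3·e^(−4.479) = 4.000 + 0.03403 = 4.034.
P₁ = g₁ e^(−E₁/kT) / Z = 0.03403/4.034 = 0.0084.

0.0084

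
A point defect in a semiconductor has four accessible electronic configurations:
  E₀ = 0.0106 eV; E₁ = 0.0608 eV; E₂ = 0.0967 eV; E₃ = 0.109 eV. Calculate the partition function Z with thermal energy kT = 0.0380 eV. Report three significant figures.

Eᵢ/kT = 0.27895, 1.6000, 2.5447, 2.8684.
Z = Σ e^(−Eᵢ/kT) = e^(−0.27895) + e^(−1.6000) + e^(−2.5447) + e^(−2.8684) = 0.75658 + 0.20190 + 0.078497 + 0.056790 = 1.0938.

Z = 1.09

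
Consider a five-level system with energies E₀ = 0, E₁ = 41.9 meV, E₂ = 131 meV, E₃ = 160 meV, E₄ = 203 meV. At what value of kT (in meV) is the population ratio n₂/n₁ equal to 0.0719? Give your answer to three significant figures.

n₂/n₁ = exp[−(E₂−E₁)/kT] = 0.0719.
⇒ (E₂−E₁)/kT = ln(1/0.0719) = ln(13.908) = 2.6325.
kT = 89.1 meV / 2.6325 = 33.8 meV.

33.8 meV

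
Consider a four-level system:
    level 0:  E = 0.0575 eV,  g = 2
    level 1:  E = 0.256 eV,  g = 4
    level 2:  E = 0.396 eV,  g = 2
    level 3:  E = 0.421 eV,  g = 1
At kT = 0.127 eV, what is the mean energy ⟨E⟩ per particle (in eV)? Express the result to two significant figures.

0.13 eV

Eᵢ/kT = 0.4528, 2.016, 3.118, 3.315.
Z = Σ gᵢe^(−Eᵢ/kT) = 2·e^(−0.4528) + 4·e^(−2.016) + 2·e^(−3.118) + 1·e^(−3.315) = 1.272 + 0.5327 + 0.08849 + 0.03633 = 1.930.
⟨E⟩ = Σ Eᵢ gᵢe^(−Eᵢ/kT) / Z = (0.0575·1.272 + 0.256·0.5327 + 0.396·0.08849 + 0.421·0.03633) / 1.930 = 0.13 eV.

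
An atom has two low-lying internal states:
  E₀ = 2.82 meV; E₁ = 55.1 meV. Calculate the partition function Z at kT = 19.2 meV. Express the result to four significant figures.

Z = 0.9201

Eᵢ/kT = 0.146875, 2.86979.
Z = Σ e^(−Eᵢ/kT) = e^(−0.146875) + e^(−2.86979) = 0.863402 + 0.0567108 = 0.920113.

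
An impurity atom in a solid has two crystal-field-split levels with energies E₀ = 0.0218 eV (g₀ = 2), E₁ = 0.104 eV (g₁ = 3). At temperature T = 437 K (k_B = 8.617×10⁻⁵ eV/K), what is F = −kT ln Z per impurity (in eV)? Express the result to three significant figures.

-0.0102 eV

k_BT = 8.617×10⁻⁵ × 437 K = 0.037656 eV.
Eᵢ/kT = 0.57893, 2.7618.
Z = Σ gᵢe^(−Eᵢ/kT) = 2·e^(−0.57893) + 3·e^(−2.7618) = 1.1210 + 0.18953 = 1.3105.
F = −kT ln Z = −0.037656 × ln(1.3105) = −0.037656 × 0.27041 = -0.0102 eV.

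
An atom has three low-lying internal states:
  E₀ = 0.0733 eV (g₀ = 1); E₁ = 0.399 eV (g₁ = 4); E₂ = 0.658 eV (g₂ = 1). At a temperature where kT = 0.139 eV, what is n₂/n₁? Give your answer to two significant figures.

n₂/n₁ = (g₂/g₁) exp[−(E₂−E₁)/kT] = (1/4) × exp(−(0.259 eV)/(0.139 eV)) = (1/4) × exp(-1.863) = 0.039.

0.039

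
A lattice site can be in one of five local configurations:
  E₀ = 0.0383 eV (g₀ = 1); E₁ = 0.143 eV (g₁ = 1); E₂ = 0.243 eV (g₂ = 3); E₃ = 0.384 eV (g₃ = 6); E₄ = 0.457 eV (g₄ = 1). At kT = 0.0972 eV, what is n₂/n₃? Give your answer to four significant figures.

n₂/n₃ = (g₂/g₃) exp[−(E₂−E₃)/kT] = (3/6) × exp(−(-0.141 eV)/(0.0972 eV)) = (3/6) × exp(1.45062) = 2.133.

2.133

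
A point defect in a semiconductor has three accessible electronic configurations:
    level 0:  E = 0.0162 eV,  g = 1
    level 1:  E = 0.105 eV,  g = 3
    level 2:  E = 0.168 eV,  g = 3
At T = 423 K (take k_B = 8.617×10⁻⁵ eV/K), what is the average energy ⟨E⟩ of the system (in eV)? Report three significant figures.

k_BT = 8.617×10⁻⁵ × 423 K = 0.036450 eV.
Eᵢ/kT = 0.44444, 2.8807, 4.6091.
Z = Σ gᵢe^(−Eᵢ/kT) = 1·e^(−0.44444) + 3·e^(−2.8807) + 3·e^(−4.6091) = 0.64118 + 0.16829 + 0.029882 = 0.83935.
⟨E⟩ = Σ Eᵢ gᵢe^(−Eᵢ/kT) / Z = (0.0162·0.64118 + 0.105·0.16829 + 0.168·0.029882) / 0.83935 = 0.0394 eV.

0.0394 eV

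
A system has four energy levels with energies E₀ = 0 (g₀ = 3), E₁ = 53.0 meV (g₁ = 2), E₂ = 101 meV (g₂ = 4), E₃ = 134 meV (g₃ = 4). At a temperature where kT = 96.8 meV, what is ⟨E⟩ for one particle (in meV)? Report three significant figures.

Eᵢ/kT = 0, 0.54752, 1.0434, 1.3843.
Z = Σ gᵢe^(−Eᵢ/kT) = 3·e^(−0) + 2·e^(−0.54752) + 4·e^(−1.0434) + 4·e^(−1.3843) = 3.0000 + 1.1568 + 1.4090 + 1.0020 = 6.5678.
⟨E⟩ = Σ Eᵢ gᵢe^(−Eᵢ/kT) / Z = (0·3.0000 + 53.0·1.1568 + 101·1.4090 + 134·1.0020) / 6.5678 = 51.4 meV.

51.4 meV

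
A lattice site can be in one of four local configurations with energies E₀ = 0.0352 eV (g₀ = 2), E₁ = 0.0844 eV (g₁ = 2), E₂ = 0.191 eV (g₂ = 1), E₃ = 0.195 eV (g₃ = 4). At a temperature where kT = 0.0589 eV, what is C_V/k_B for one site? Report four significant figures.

0.6940

Eᵢ/kT = 0.597623, 1.43294, 3.24278, 3.31070.
Z = Σ gᵢe^(−Eᵢ/kT) = 2·e^(−0.597623) + 2·e^(−1.43294) + 1·e^(−3.24278) + 4·e^(−3.31070) = 1.10024 + 0.477213 + 0.0390552 + 0.145962 = 1.76247.
⟨E⟩ = 0.0652081 eV, ⟨E²⟩ = 0.00665973 eV².
C_V/k_B = (⟨E²⟩ − ⟨E⟩²)/(kT)² = (0.00665973 − 0.00425210)/0.00346921 = 0.6940.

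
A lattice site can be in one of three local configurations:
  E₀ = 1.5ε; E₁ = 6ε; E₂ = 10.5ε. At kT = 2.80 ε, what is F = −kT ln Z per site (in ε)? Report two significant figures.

0.90 ε

Eᵢ/kT = 0.5357, 2.143, 3.750.
Z = Σ e^(−Eᵢ/kT) = e^(−0.5357) + e^(−2.143) + e^(−3.750) = 0.5853 + 0.1173 + 0.02352 = 0.7261.
F = −kT ln Z = −2.80 × ln(0.7261) = −2.80 × -0.3201 = 0.90 ε.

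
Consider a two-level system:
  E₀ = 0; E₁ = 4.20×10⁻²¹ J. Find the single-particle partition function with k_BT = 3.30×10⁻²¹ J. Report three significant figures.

Eᵢ/kT = 0, 1.2727.
Z = Σ e^(−Eᵢ/kT) = e^(−0) + e^(−1.2727) = 1.0000 + 0.28007 = 1.2801.

Z = 1.28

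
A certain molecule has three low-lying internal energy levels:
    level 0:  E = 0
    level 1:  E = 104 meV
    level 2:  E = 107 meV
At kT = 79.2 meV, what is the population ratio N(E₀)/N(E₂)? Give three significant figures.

3.86

n₀/n₂ = exp[−(E₀−E₂)/kT] = exp(−(-107 meV)/(79.2 meV)) = exp(1.3510) = 3.86.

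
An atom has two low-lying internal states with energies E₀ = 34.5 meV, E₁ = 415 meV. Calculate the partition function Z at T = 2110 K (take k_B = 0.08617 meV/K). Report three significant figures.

k_BT = 0.08617 × 2110 K = 181.82 meV.
Eᵢ/kT = 0.18975, 2.2825.
Z = Σ e^(−Eᵢ/kT) = e^(−0.18975) + e^(−2.2825) = 0.82717 + 0.10203 = 0.92920.

Z = 0.929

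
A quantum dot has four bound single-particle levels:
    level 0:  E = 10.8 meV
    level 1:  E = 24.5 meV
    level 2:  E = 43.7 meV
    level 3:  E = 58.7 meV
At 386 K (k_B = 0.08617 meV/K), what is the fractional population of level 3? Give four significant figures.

0.1043

k_BT = 0.08617 × 386 K = 33.2616 meV.
Eᵢ/kT = 0.324699, 0.736585, 1.31383, 1.76480.
Z = Σ e^(−Eᵢ/kT) = e^(−0.324699) + e^(−0.736585) + e^(−1.31383) + e^(−1.76480) = 0.722745 + 0.478746 + 0.268789 + 0.171221 = 1.64150.
P₃ = e^(−E₃/kT) / Z = 0.171221/1.64150 = 0.1043.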